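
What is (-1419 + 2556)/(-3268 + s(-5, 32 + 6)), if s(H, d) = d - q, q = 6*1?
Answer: -1137/3236 ≈ -0.35136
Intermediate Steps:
q = 6
s(H, d) = -6 + d (s(H, d) = d - 1*6 = d - 6 = -6 + d)
(-1419 + 2556)/(-3268 + s(-5, 32 + 6)) = (-1419 + 2556)/(-3268 + (-6 + (32 + 6))) = 1137/(-3268 + (-6 + 38)) = 1137/(-3268 + 32) = 1137/(-3236) = 1137*(-1/3236) = -1137/3236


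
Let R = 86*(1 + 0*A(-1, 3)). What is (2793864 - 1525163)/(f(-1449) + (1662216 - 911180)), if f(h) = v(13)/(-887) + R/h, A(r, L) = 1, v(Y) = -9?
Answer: 1630614453363/965278719227 ≈ 1.6893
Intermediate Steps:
R = 86 (R = 86*(1 + 0*1) = 86*(1 + 0) = 86*1 = 86)
f(h) = 9/887 + 86/h (f(h) = -9/(-887) + 86/h = -9*(-1/887) + 86/h = 9/887 + 86/h)
(2793864 - 1525163)/(f(-1449) + (1662216 - 911180)) = (2793864 - 1525163)/((9/887 + 86/(-1449)) + (1662216 - 911180)) = 1268701/((9/887 + 86*(-1/1449)) + 751036) = 1268701/((9/887 - 86/1449) + 751036) = 1268701/(-63241/1285263 + 751036) = 1268701/(965278719227/1285263) = 1268701*(1285263/965278719227) = 1630614453363/965278719227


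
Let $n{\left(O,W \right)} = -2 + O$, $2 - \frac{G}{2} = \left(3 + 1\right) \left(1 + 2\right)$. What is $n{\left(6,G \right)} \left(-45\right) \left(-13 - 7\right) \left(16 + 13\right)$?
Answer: $104400$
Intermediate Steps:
$G = -20$ ($G = 4 - 2 \left(3 + 1\right) \left(1 + 2\right) = 4 - 2 \cdot 4 \cdot 3 = 4 - 24 = -20$)
$n{\left(6,G \right)} \left(-45\right) \left(-13 - 7\right) \left(16 + 13\right) = \left(-2 + 6\right) \left(-45\right) \left(-13 - 7\right) \left(16 + 13\right) = 4 \left(-45\right) \left(\left(-20\right) 29\right) = \left(-180\right) \left(-580\right) = 104400$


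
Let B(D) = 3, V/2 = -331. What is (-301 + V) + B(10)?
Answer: -960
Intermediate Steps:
V = -662 (V = 2*(-331) = -662)
(-301 + V) + B(10) = (-301 - 662) + 3 = -963 + 3 = -960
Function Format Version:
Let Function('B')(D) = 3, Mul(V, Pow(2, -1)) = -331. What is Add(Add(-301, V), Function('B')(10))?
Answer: -960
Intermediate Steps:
V = -662 (V = Mul(2, -331) = -662)
Add(Add(-301, V), Function('B')(10)) = Add(Add(-301, -662), 3) = Add(-963, 3) = -960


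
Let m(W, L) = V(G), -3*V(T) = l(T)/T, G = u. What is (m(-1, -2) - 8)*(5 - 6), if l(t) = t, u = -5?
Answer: 25/3 ≈ 8.3333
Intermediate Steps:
G = -5
V(T) = -⅓ (V(T) = -T/(3*T) = -⅓*1 = -⅓)
m(W, L) = -⅓
(m(-1, -2) - 8)*(5 - 6) = (-⅓ - 8)*(5 - 6) = -25/3*(-1) = 25/3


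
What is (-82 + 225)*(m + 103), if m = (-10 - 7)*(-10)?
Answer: 39039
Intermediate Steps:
m = 170 (m = -17*(-10) = 170)
(-82 + 225)*(m + 103) = (-82 + 225)*(170 + 103) = 143*273 = 39039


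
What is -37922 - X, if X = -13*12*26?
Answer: -33866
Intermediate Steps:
X = -4056 (X = -156*26 = -4056)
-37922 - X = -37922 - 1*(-4056) = -37922 + 4056 = -33866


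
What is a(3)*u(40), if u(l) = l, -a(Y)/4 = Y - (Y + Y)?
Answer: 480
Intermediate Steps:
a(Y) = 4*Y (a(Y) = -4*(Y - (Y + Y)) = -4*(Y - 2*Y) = -(-4)*Y = 4*Y)
a(3)*u(40) = (4*3)*40 = 12*40 = 480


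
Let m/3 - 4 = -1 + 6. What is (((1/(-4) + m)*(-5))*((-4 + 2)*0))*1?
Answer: 0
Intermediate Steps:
m = 27 (m = 12 + 3*(-1 + 6) = 12 + 3*5 = 12 + 15 = 27)
(((1/(-4) + m)*(-5))*((-4 + 2)*0))*1 = (((1/(-4) + 27)*(-5))*((-4 + 2)*0))*1 = (((-1/4 + 27)*(-5))*(-2*0))*1 = (((107/4)*(-5))*0)*1 = -535/4*0*1 = 0*1 = 0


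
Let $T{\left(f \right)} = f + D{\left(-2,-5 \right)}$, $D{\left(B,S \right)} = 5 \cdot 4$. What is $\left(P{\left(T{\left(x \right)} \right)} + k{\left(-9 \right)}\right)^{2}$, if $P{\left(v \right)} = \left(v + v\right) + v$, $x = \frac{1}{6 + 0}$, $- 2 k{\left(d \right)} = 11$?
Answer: $3025$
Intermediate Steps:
$D{\left(B,S \right)} = 20$
$k{\left(d \right)} = - \frac{11}{2}$ ($k{\left(d \right)} = \left(- \frac{1}{2}\right) 11 = - \frac{11}{2}$)
$x = \frac{1}{6} \approx 0.16667$
$T{\left(f \right)} = 20 + f$ ($T{\left(f \right)} = f + 20 = 20 + f$)
$P{\left(v \right)} = 3 v$ ($P{\left(v \right)} = 2 v + v = 3 v$)
$\left(P{\left(T{\left(x \right)} \right)} + k{\left(-9 \right)}\right)^{2} = \left(3 \left(20 + \frac{1}{6}\right) - \frac{11}{2}\right)^{2} = \left(3 \cdot \frac{121}{6} - \frac{11}{2}\right)^{2} = \left(\frac{121}{2} - \frac{11}{2}\right)^{2} = 55^{2} = 3025$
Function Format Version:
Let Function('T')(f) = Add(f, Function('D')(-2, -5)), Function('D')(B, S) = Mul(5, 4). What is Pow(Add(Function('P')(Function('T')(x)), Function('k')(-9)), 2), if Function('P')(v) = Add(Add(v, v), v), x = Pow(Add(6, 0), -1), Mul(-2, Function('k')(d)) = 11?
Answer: 3025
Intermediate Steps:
Function('D')(B, S) = 20
Function('k')(d) = Rational(-11, 2) (Function('k')(d) = Mul(Rational(-1, 2), 11) = Rational(-11, 2))
x = Rational(1, 6) (x = Pow(6, -1) = Rational(1, 6) ≈ 0.16667)
Function('T')(f) = Add(20, f) (Function('T')(f) = Add(f, 20) = Add(20, f))
Function('P')(v) = Mul(3, v) (Function('P')(v) = Add(Mul(2, v), v) = Mul(3, v))
Pow(Add(Function('P')(Function('T')(x)), Function('k')(-9)), 2) = Pow(Add(Mul(3, Add(20, Rational(1, 6))), Rational(-11, 2)), 2) = Pow(Add(Mul(3, Rational(121, 6)), Rational(-11, 2)), 2) = Pow(Add(Rational(121, 2), Rational(-11, 2)), 2) = Pow(55, 2) = 3025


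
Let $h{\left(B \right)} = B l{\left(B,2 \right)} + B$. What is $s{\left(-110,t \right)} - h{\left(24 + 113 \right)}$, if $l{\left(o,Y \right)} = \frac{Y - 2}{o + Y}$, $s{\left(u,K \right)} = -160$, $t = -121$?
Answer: $-297$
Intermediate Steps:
$l{\left(o,Y \right)} = \frac{-2 + Y}{Y + o}$
$h{\left(B \right)} = B$ ($h{\left(B \right)} = B \frac{-2 + 2}{2 + B} + B = B \frac{1}{2 + B} 0 + B = B 0 + B = 0 + B = B$)
$s{\left(-110,t \right)} - h{\left(24 + 113 \right)} = -160 - \left(24 + 113\right) = -160 - 137 = -297$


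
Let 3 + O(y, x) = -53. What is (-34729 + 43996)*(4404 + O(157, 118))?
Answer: 40292916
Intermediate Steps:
O(y, x) = -56 (O(y, x) = -3 - 53 = -56)
(-34729 + 43996)*(4404 + O(157, 118)) = (-34729 + 43996)*(4404 - 56) = 9267*4348 = 40292916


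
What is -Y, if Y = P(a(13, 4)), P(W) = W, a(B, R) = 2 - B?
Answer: 11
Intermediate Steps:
Y = -11 (Y = 2 - 1*13 = 2 - 13 = -11)
-Y = -1*(-11) = 11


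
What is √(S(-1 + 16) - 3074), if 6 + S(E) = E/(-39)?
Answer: I*√520585/13 ≈ 55.501*I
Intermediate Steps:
S(E) = -6 - E/39 (S(E) = -6 + E/(-39) = -6 + E*(-1/39) = -6 - E/39)
√(S(-1 + 16) - 3074) = √((-6 - (-1 + 16)/39) - 3074) = √((-6 - 1/39*15) - 3074) = √((-6 - 5/13) - 3074) = √(-83/13 - 3074) = √(-40045/13) = I*√520585/13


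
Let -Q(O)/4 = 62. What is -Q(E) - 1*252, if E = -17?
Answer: -4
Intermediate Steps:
Q(O) = -248 (Q(O) = -4*62 = -248)
-Q(E) - 1*252 = -1*(-248) - 1*252 = 248 - 252 = -4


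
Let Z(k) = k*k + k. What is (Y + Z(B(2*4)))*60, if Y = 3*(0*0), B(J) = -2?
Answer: 120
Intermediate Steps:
Z(k) = k + k² (Z(k) = k² + k = k + k²)
Y = 0 (Y = 3*0 = 0)
(Y + Z(B(2*4)))*60 = (0 - 2*(1 - 2))*60 = (0 - 2*(-1))*60 = (0 + 2)*60 = 2*60 = 120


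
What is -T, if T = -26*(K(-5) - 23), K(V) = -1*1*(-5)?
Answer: -468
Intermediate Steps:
K(V) = 5 (K(V) = -1*(-5) = 5)
T = 468 (T = -26*(5 - 23) = -26*(-18) = 468)
-T = -1*468 = -468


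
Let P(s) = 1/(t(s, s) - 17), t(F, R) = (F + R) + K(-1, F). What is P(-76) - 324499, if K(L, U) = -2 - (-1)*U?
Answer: -80151254/247 ≈ -3.2450e+5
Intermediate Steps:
K(L, U) = -2 + U
t(F, R) = -2 + R + 2*F (t(F, R) = (F + R) + (-2 + F) = -2 + R + 2*F)
P(s) = 1/(-19 + 3*s) (P(s) = 1/((-2 + s + 2*s) - 17) = 1/((-2 + 3*s) - 17) = 1/(-19 + 3*s))
P(-76) - 324499 = 1/(-19 + 3*(-76)) - 324499 = 1/(-19 - 228) - 324499 = 1/(-247) - 324499 = -1/247 - 324499 = -80151254/247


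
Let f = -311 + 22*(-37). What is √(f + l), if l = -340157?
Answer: I*√341282 ≈ 584.19*I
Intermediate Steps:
f = -1125 (f = -311 - 814 = -1125)
√(f + l) = √(-1125 - 340157) = √(-341282) = I*√341282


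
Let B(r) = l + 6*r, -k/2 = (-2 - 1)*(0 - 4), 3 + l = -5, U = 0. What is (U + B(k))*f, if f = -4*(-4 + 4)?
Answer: 0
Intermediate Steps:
l = -8 (l = -3 - 5 = -8)
f = 0 (f = -4*0 = 0)
k = -24 (k = -2*(-2 - 1)*(0 - 4) = -(-6)*(-4) = -2*12 = -24)
B(r) = -8 + 6*r
(U + B(k))*f = (0 + (-8 + 6*(-24)))*0 = (0 + (-8 - 144))*0 = (0 - 152)*0 = -152*0 = 0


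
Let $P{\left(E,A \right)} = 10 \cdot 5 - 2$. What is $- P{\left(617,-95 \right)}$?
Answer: $-48$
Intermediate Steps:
$P{\left(E,A \right)} = 48$ ($P{\left(E,A \right)} = 50 - 2 = 48$)
$- P{\left(617,-95 \right)} = \left(-1\right) 48 = -48$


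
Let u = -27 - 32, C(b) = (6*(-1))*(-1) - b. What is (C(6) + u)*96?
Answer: -5664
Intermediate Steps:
C(b) = 6 - b (C(b) = -6*(-1) - b = 6 - b)
u = -59
(C(6) + u)*96 = ((6 - 1*6) - 59)*96 = ((6 - 6) - 59)*96 = (0 - 59)*96 = -59*96 = -5664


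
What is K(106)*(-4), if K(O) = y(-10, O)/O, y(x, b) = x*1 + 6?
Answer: 8/53 ≈ 0.15094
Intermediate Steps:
y(x, b) = 6 + x (y(x, b) = x + 6 = 6 + x)
K(O) = -4/O (K(O) = (6 - 10)/O = -4/O)
K(106)*(-4) = -4/106*(-4) = -4*1/106*(-4) = -2/53*(-4) = 8/53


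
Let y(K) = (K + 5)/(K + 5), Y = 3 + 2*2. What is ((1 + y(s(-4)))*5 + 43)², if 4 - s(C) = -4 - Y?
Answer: 2809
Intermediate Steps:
Y = 7 (Y = 3 + 4 = 7)
s(C) = 15 (s(C) = 4 - (-4 - 1*7) = 4 - (-4 - 7) = 4 - 1*(-11) = 4 + 11 = 15)
y(K) = 1 (y(K) = (5 + K)/(5 + K) = 1)
((1 + y(s(-4)))*5 + 43)² = ((1 + 1)*5 + 43)² = (2*5 + 43)² = (10 + 43)² = 53² = 2809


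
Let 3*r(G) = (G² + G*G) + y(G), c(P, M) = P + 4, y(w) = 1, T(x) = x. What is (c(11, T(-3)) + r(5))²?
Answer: 1024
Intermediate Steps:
c(P, M) = 4 + P
r(G) = ⅓ + 2*G²/3 (r(G) = ((G² + G*G) + 1)/3 = ((G² + G²) + 1)/3 = (2*G² + 1)/3 = (1 + 2*G²)/3 = ⅓ + 2*G²/3)
(c(11, T(-3)) + r(5))² = ((4 + 11) + (⅓ + (⅔)*5²))² = (15 + (⅓ + (⅔)*25))² = (15 + (⅓ + 50/3))² = (15 + 17)² = 32² = 1024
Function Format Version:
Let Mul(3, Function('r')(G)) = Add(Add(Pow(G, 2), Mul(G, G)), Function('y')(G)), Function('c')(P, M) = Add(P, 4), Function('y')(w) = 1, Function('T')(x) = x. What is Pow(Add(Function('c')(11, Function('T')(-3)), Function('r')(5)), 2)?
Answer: 1024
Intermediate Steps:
Function('c')(P, M) = Add(4, P)
Function('r')(G) = Add(Rational(1, 3), Mul(Rational(2, 3), Pow(G, 2))) (Function('r')(G) = Mul(Rational(1, 3), Add(Add(Pow(G, 2), Mul(G, G)), 1)) = Mul(Rational(1, 3), Add(Add(Pow(G, 2), Pow(G, 2)), 1)) = Mul(Rational(1, 3), Add(Mul(2, Pow(G, 2)), 1)) = Mul(Rational(1, 3), Add(1, Mul(2, Pow(G, 2)))) = Add(Rational(1, 3), Mul(Rational(2, 3), Pow(G, 2))))
Pow(Add(Function('c')(11, Function('T')(-3)), Function('r')(5)), 2) = Pow(Add(Add(4, 11), Add(Rational(1, 3), Mul(Rational(2, 3), Pow(5, 2)))), 2) = Pow(Add(15, Add(Rational(1, 3), Mul(Rational(2, 3), 25))), 2) = Pow(Add(15, Add(Rational(1, 3), Rational(50, 3))), 2) = Pow(Add(15, 17), 2) = Pow(32, 2) = 1024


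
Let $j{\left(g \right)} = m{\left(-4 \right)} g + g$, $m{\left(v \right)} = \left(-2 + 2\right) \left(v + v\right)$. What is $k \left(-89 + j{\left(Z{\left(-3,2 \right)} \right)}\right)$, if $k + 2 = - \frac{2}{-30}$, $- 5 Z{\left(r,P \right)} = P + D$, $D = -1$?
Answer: $\frac{12934}{75} \approx 172.45$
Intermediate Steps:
$m{\left(v \right)} = 0$ ($m{\left(v \right)} = 0 \cdot 2 v = 0$)
$Z{\left(r,P \right)} = \frac{1}{5} - \frac{P}{5}$ ($Z{\left(r,P \right)} = - \frac{P - 1}{5} = - \frac{-1 + P}{5} = \frac{1}{5} - \frac{P}{5}$)
$k = - \frac{29}{15}$ ($k = -2 - \frac{2}{-30} = -2 - - \frac{1}{15} = -2 + \frac{1}{15} = - \frac{29}{15} \approx -1.9333$)
$j{\left(g \right)} = g$ ($j{\left(g \right)} = 0 g + g = 0 + g = g$)
$k \left(-89 + j{\left(Z{\left(-3,2 \right)} \right)}\right) = - \frac{29 \left(-89 + \left(\frac{1}{5} - \frac{2}{5}\right)\right)}{15} = - \frac{29 \left(-89 - \frac{1}{5}\right)}{15} = \left(- \frac{29}{15}\right) \left(- \frac{446}{5}\right) = \frac{12934}{75}$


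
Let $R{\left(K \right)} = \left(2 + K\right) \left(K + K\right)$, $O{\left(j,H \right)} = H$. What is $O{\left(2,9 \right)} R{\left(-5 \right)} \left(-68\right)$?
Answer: $-18360$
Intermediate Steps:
$R{\left(K \right)} = 2 K \left(2 + K\right)$ ($R{\left(K \right)} = \left(2 + K\right) 2 K = 2 K \left(2 + K\right)$)
$O{\left(2,9 \right)} R{\left(-5 \right)} \left(-68\right) = 9 \cdot 2 \left(-5\right) \left(2 - 5\right) \left(-68\right) = 9 \cdot 2 \left(-5\right) \left(-3\right) \left(-68\right) = 9 \cdot 30 \left(-68\right) = 270 \left(-68\right) = -18360$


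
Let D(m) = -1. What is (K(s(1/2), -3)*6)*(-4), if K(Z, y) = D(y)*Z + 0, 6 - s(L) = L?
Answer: 132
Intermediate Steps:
s(L) = 6 - L
K(Z, y) = -Z (K(Z, y) = -Z + 0 = -Z)
(K(s(1/2), -3)*6)*(-4) = (-(6 - 1/2)*6)*(-4) = (-(6 - 1*½)*6)*(-4) = (-(6 - ½)*6)*(-4) = (-1*11/2*6)*(-4) = -11/2*6*(-4) = -33*(-4) = 132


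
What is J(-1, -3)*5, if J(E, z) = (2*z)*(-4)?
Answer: 120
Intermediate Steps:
J(E, z) = -8*z
J(-1, -3)*5 = -8*(-3)*5 = 24*5 = 120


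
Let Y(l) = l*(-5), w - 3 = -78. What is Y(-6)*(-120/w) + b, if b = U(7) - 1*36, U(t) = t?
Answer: 19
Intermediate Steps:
w = -75 (w = 3 - 78 = -75)
Y(l) = -5*l
b = -29 (b = 7 - 1*36 = 7 - 36 = -29)
Y(-6)*(-120/w) + b = (-5*(-6))*(-120/(-75)) - 29 = 30*(-120*(-1/75)) - 29 = 30*(8/5) - 29 = 48 - 29 = 19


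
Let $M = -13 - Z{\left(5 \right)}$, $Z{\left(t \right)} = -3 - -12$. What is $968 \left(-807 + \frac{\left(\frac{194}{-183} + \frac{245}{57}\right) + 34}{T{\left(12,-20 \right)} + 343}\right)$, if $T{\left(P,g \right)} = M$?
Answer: $- \frac{290586159952}{372039} \approx -7.8106 \cdot 10^{5}$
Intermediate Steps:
$Z{\left(t \right)} = 9$ ($Z{\left(t \right)} = -3 + 12 = 9$)
$M = -22$ ($M = -13 - 9 = -22$)
$T{\left(P,g \right)} = -22$
$968 \left(-807 + \frac{\left(\frac{194}{-183} + \frac{245}{57}\right) + 34}{T{\left(12,-20 \right)} + 343}\right) = 968 \left(-807 + \frac{\left(\frac{194}{-183} + \frac{245}{57}\right) + 34}{-22 + 343}\right) = 968 \left(-807 + \frac{\left(194 \left(- \frac{1}{183}\right) + 245 \cdot \frac{1}{57}\right) + 34}{321}\right) = 968 \left(-807 + \left(\left(- \frac{194}{183} + \frac{245}{57}\right) + 34\right) \frac{1}{321}\right) = 968 \left(-807 + \left(\frac{3753}{1159} + 34\right) \frac{1}{321}\right) = 968 \left(-807 + \frac{43159}{1159} \cdot \frac{1}{321}\right) = 968 \left(-807 + \frac{43159}{372039}\right) = 968 \left(- \frac{300192314}{372039}\right) = - \frac{290586159952}{372039}$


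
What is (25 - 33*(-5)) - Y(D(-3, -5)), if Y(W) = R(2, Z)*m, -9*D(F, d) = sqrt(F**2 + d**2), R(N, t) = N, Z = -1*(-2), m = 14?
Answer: 162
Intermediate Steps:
Z = 2
D(F, d) = -sqrt(F**2 + d**2)/9
Y(W) = 28 (Y(W) = 2*14 = 28)
(25 - 33*(-5)) - Y(D(-3, -5)) = (25 - 33*(-5)) - 1*28 = (25 + 165) - 28 = 190 - 28 = 162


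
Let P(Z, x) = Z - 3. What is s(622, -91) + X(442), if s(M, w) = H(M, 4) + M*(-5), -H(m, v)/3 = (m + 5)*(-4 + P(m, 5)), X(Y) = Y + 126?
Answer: -1159357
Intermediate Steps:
P(Z, x) = -3 + Z
X(Y) = 126 + Y
H(m, v) = -3*(-7 + m)*(5 + m) (H(m, v) = -3*(m + 5)*(-4 + (-3 + m)) = -3*(5 + m)*(-7 + m) = -3*(-7 + m)*(5 + m))
s(M, w) = 105 - 8*M - 3*M*(-3 + M) (s(M, w) = (105 - 3*M - 3*M*(-3 + M)) + M*(-5) = (105 - 3*M - 3*M*(-3 + M)) - 5*M = 105 - 8*M - 3*M*(-3 + M))
s(622, -91) + X(442) = (105 + 622 - 3*622²) + (126 + 442) = (105 + 622 - 3*386884) + 568 = (105 + 622 - 1160652) + 568 = -1159925 + 568 = -1159357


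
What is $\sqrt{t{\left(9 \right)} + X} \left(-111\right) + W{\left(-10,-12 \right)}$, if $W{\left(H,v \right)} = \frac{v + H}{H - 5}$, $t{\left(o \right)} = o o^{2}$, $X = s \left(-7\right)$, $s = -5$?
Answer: $\frac{22}{15} - 222 \sqrt{191} \approx -3066.6$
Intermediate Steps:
$X = 35$ ($X = \left(-5\right) \left(-7\right) = 35$)
$t{\left(o \right)} = o^{3}$
$W{\left(H,v \right)} = \frac{H + v}{-5 + H}$
$\sqrt{t{\left(9 \right)} + X} \left(-111\right) + W{\left(-10,-12 \right)} = \sqrt{9^{3} + 35} \left(-111\right) + \frac{-10 - 12}{-5 - 10} = \sqrt{729 + 35} \left(-111\right) + \frac{1}{-15} \left(-22\right) = \sqrt{764} \left(-111\right) - - \frac{22}{15} = 2 \sqrt{191} \left(-111\right) + \frac{22}{15} = - 222 \sqrt{191} + \frac{22}{15} = \frac{22}{15} - 222 \sqrt{191}$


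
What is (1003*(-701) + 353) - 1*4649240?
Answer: -5351990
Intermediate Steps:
(1003*(-701) + 353) - 1*4649240 = (-703103 + 353) - 4649240 = -702750 - 4649240 = -5351990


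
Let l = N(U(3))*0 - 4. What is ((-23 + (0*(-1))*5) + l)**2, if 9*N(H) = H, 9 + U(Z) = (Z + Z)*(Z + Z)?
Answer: 729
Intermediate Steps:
U(Z) = -9 + 4*Z**2 (U(Z) = -9 + (Z + Z)*(Z + Z) = -9 + (2*Z)*(2*Z) = -9 + 4*Z**2)
N(H) = H/9
l = -4 (l = ((-9 + 4*3**2)/9)*0 - 4 = ((-9 + 4*9)/9)*0 - 4 = ((-9 + 36)/9)*0 - 4 = ((1/9)*27)*0 - 4 = 3*0 - 4 = 0 - 4 = -4)
((-23 + (0*(-1))*5) + l)**2 = ((-23 + (0*(-1))*5) - 4)**2 = ((-23 + 0*5) - 4)**2 = ((-23 + 0) - 4)**2 = (-23 - 4)**2 = (-27)**2 = 729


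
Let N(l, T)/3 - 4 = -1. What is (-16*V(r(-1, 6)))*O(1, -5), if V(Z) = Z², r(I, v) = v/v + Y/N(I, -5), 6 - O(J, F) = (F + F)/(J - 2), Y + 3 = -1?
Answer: 1600/81 ≈ 19.753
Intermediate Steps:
N(l, T) = 9 (N(l, T) = 12 + 3*(-1) = 12 - 3 = 9)
Y = -4 (Y = -3 - 1 = -4)
O(J, F) = 6 - 2*F/(-2 + J) (O(J, F) = 6 - (F + F)/(J - 2) = 6 - 2*F/(-2 + J))
r(I, v) = 5/9 (r(I, v) = v/v - 4/9 = 1 - 4*⅑ = 1 - 4/9 = 5/9)
(-16*V(r(-1, 6)))*O(1, -5) = (-16*(5/9)²)*(2*(-6 - 1*(-5) + 3*1)/(-2 + 1)) = (-16*25/81)*(2*(-6 + 5 + 3)/(-1)) = -800*(-1)*2/81 = -400/81*(-4) = 1600/81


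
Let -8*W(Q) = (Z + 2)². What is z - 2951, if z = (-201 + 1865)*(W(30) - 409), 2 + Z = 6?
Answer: -691015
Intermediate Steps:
Z = 4 (Z = -2 + 6 = 4)
W(Q) = -9/2 (W(Q) = -(4 + 2)²/8 = -⅛*6² = -⅛*36 = -9/2)
z = -688064 (z = (-201 + 1865)*(-9/2 - 409) = 1664*(-827/2) = -688064)
z - 2951 = -688064 - 2951 = -691015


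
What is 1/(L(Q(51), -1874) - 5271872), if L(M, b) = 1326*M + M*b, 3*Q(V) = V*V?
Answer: -1/5746988 ≈ -1.7400e-7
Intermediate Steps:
Q(V) = V²/3 (Q(V) = (V*V)/3 = V²/3)
1/(L(Q(51), -1874) - 5271872) = 1/(((⅓)*51²)*(1326 - 1874) - 5271872) = 1/(((⅓)*2601)*(-548) - 5271872) = 1/(867*(-548) - 5271872) = 1/(-475116 - 5271872) = 1/(-5746988) = -1/5746988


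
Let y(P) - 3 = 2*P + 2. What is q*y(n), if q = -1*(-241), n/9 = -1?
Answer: -3133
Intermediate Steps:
n = -9 (n = 9*(-1) = -9)
y(P) = 5 + 2*P (y(P) = 3 + (2*P + 2) = 3 + (2 + 2*P) = 5 + 2*P)
q = 241
q*y(n) = 241*(5 + 2*(-9)) = 241*(5 - 18) = 241*(-13) = -3133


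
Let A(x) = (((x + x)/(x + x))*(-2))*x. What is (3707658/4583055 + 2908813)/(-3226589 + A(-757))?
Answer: -4443751223791/4926898701375 ≈ -0.90194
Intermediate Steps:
A(x) = -2*x (A(x) = (((2*x)/((2*x)))*(-2))*x = (((2*x)*(1/(2*x)))*(-2))*x = (1*(-2))*x = -2*x)
(3707658/4583055 + 2908813)/(-3226589 + A(-757)) = (3707658/4583055 + 2908813)/(-3226589 - 2*(-757)) = (3707658*(1/4583055) + 2908813)/(-3226589 + 1514) = (1235886/1527685 + 2908813)/(-3225075) = (4443751223791/1527685)*(-1/3225075) = -4443751223791/4926898701375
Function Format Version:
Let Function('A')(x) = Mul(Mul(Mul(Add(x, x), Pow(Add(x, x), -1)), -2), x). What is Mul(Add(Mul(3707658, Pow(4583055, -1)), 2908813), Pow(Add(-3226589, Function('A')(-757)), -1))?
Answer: Rational(-4443751223791, 4926898701375) ≈ -0.90194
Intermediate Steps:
Function('A')(x) = Mul(-2, x) (Function('A')(x) = Mul(Mul(Mul(Mul(2, x), Pow(Mul(2, x), -1)), -2), x) = Mul(Mul(Mul(Mul(2, x), Mul(Rational(1, 2), Pow(x, -1))), -2), x) = Mul(Mul(1, -2), x) = Mul(-2, x))
Mul(Add(Mul(3707658, Pow(4583055, -1)), 2908813), Pow(Add(-3226589, Function('A')(-757)), -1)) = Mul(Add(Mul(3707658, Pow(4583055, -1)), 2908813), Pow(Add(-3226589, Mul(-2, -757)), -1)) = Mul(Add(Mul(3707658, Rational(1, 4583055)), 2908813), Pow(Add(-3226589, 1514), -1)) = Mul(Add(Rational(1235886, 1527685), 2908813), Pow(-3225075, -1)) = Mul(Rational(4443751223791, 1527685), Rational(-1, 3225075)) = Rational(-4443751223791, 4926898701375)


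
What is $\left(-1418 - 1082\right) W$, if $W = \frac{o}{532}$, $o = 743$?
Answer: $- \frac{464375}{133} \approx -3491.5$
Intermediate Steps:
$W = \frac{743}{532} \approx 1.3966$
$\left(-1418 - 1082\right) W = \left(-1418 - 1082\right) \frac{743}{532} = \left(-2500\right) \frac{743}{532} = - \frac{464375}{133}$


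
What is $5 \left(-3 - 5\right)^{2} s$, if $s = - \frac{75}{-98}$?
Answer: $\frac{12000}{49} \approx 244.9$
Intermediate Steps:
$s = \frac{75}{98}$ ($s = \left(-75\right) \left(- \frac{1}{98}\right) = \frac{75}{98} \approx 0.76531$)
$5 \left(-3 - 5\right)^{2} s = 5 \left(-3 - 5\right)^{2} \cdot \frac{75}{98} = 5 \left(-8\right)^{2} \cdot \frac{75}{98} = 5 \cdot 64 \cdot \frac{75}{98} = 320 \cdot \frac{75}{98} = \frac{12000}{49}$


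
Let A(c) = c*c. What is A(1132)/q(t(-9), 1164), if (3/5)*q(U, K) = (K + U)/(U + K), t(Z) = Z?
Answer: 3844272/5 ≈ 7.6885e+5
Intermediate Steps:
A(c) = c²
q(U, K) = 5/3 (q(U, K) = 5*((K + U)/(U + K))/3 = 5*((K + U)/(K + U))/3 = (5/3)*1 = 5/3)
A(1132)/q(t(-9), 1164) = 1132²/(5/3) = 1281424*(⅗) = 3844272/5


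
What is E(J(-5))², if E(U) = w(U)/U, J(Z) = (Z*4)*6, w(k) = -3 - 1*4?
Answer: 49/14400 ≈ 0.0034028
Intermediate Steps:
w(k) = -7 (w(k) = -3 - 4 = -7)
J(Z) = 24*Z (J(Z) = (4*Z)*6 = 24*Z)
E(U) = -7/U
E(J(-5))² = (-7/(24*(-5)))² = (-7/(-120))² = (-7*(-1/120))² = (7/120)² = 49/14400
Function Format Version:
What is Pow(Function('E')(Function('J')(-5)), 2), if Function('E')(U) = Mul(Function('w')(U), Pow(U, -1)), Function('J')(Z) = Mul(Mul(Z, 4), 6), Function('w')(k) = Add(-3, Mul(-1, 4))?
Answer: Rational(49, 14400) ≈ 0.0034028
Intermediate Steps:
Function('w')(k) = -7 (Function('w')(k) = Add(-3, -4) = -7)
Function('J')(Z) = Mul(24, Z) (Function('J')(Z) = Mul(Mul(4, Z), 6) = Mul(24, Z))
Function('E')(U) = Mul(-7, Pow(U, -1))
Pow(Function('E')(Function('J')(-5)), 2) = Pow(Mul(-7, Pow(Mul(24, -5), -1)), 2) = Pow(Mul(-7, Pow(-120, -1)), 2) = Pow(Mul(-7, Rational(-1, 120)), 2) = Pow(Rational(7, 120), 2) = Rational(49, 14400)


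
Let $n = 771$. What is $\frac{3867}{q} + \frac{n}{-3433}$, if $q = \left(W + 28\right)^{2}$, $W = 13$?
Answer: $\frac{11979360}{5770873} \approx 2.0758$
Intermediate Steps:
$q = 1681$ ($q = \left(13 + 28\right)^{2} = 41^{2} = 1681$)
$\frac{3867}{q} + \frac{n}{-3433} = \frac{3867}{1681} + \frac{771}{-3433} = 3867 \cdot \frac{1}{1681} + 771 \left(- \frac{1}{3433}\right) = \frac{3867}{1681} - \frac{771}{3433} = \frac{11979360}{5770873}$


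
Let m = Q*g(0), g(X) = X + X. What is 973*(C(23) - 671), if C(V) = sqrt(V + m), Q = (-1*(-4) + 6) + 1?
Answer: -652883 + 973*sqrt(23) ≈ -6.4822e+5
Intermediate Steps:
g(X) = 2*X
Q = 11 (Q = (4 + 6) + 1 = 10 + 1 = 11)
m = 0 (m = 11*(2*0) = 11*0 = 0)
C(V) = sqrt(V) (C(V) = sqrt(V + 0) = sqrt(V))
973*(C(23) - 671) = 973*(sqrt(23) - 671) = 973*(-671 + sqrt(23)) = -652883 + 973*sqrt(23)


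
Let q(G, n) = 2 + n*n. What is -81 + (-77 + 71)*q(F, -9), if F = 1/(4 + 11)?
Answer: -579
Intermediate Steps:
F = 1/15 ≈ 0.066667
q(G, n) = 2 + n²
-81 + (-77 + 71)*q(F, -9) = -81 + (-77 + 71)*(2 + (-9)²) = -81 - 6*(2 + 81) = -81 - 6*83 = -81 - 498 = -579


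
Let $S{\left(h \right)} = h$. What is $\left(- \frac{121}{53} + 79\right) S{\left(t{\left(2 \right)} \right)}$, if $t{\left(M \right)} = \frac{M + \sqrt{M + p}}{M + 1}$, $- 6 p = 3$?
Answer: $\frac{8132}{159} + \frac{2033 \sqrt{6}}{159} \approx 82.464$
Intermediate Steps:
$p = - \frac{1}{2}$ ($p = \left(- \frac{1}{6}\right) 3 = - \frac{1}{2} \approx -0.5$)
$t{\left(M \right)} = \frac{M + \sqrt{- \frac{1}{2} + M}}{1 + M}$ ($t{\left(M \right)} = \frac{M + \sqrt{M - \frac{1}{2}}}{M + 1} = \frac{M + \sqrt{- \frac{1}{2} + M}}{1 + M}$)
$\left(- \frac{121}{53} + 79\right) S{\left(t{\left(2 \right)} \right)} = \left(- \frac{121}{53} + 79\right) \frac{2 + \frac{\sqrt{-2 + 4 \cdot 2}}{2}}{1 + 2} = \left(\left(-121\right) \frac{1}{53} + 79\right) \frac{2 + \frac{\sqrt{-2 + 8}}{2}}{3} = \left(- \frac{121}{53} + 79\right) \frac{2 + \frac{\sqrt{6}}{2}}{3} = \frac{4066 \left(\frac{2}{3} + \frac{\sqrt{6}}{6}\right)}{53} = \frac{8132}{159} + \frac{2033 \sqrt{6}}{159}$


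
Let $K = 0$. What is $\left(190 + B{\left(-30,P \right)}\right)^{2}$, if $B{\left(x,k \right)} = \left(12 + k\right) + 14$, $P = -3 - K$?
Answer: $45369$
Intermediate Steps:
$P = -3$ ($P = -3 - 0 = -3 + 0 = -3$)
$B{\left(x,k \right)} = 26 + k$
$\left(190 + B{\left(-30,P \right)}\right)^{2} = \left(190 + \left(26 - 3\right)\right)^{2} = \left(190 + 23\right)^{2} = 213^{2} = 45369$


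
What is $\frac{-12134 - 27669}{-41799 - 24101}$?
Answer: $\frac{39803}{65900} \approx 0.60399$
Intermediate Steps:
$\frac{-12134 - 27669}{-41799 - 24101} = - \frac{39803}{-41799 - 24101} = - \frac{39803}{-65900} = \left(-39803\right) \left(- \frac{1}{65900}\right) = \frac{39803}{65900}$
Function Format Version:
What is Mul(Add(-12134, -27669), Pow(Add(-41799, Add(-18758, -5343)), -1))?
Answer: Rational(39803, 65900) ≈ 0.60399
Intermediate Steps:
Mul(Add(-12134, -27669), Pow(Add(-41799, Add(-18758, -5343)), -1)) = Mul(-39803, Pow(Add(-41799, -24101), -1)) = Mul(-39803, Pow(-65900, -1)) = Mul(-39803, Rational(-1, 65900)) = Rational(39803, 65900)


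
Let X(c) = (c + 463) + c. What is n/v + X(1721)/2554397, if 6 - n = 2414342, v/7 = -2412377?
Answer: 6233114960687/43135180001683 ≈ 0.14450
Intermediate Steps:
v = -16886639 (v = 7*(-2412377) = -16886639)
n = -2414336 (n = 6 - 1*2414342 = 6 - 2414342 = -2414336)
X(c) = 463 + 2*c (X(c) = (463 + c) + c = 463 + 2*c)
n/v + X(1721)/2554397 = -2414336/(-16886639) + (463 + 2*1721)/2554397 = -2414336*(-1/16886639) + (463 + 3442)*(1/2554397) = 2414336/16886639 + 3905*(1/2554397) = 2414336/16886639 + 3905/2554397 = 6233114960687/43135180001683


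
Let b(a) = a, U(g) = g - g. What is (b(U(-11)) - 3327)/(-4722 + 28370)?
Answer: -3327/23648 ≈ -0.14069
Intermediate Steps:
U(g) = 0
(b(U(-11)) - 3327)/(-4722 + 28370) = (0 - 3327)/(-4722 + 28370) = -3327/23648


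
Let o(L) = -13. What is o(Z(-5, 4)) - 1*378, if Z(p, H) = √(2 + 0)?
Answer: -391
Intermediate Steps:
Z(p, H) = √2
o(Z(-5, 4)) - 1*378 = -13 - 1*378 = -13 - 378 = -391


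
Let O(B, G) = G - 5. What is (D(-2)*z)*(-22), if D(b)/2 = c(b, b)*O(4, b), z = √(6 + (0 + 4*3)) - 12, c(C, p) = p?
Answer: 7392 - 1848*√2 ≈ 4778.5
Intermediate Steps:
O(B, G) = -5 + G
z = -12 + 3*√2 (z = √(6 + (0 + 12)) - 12 = √(6 + 12) - 12 = √18 - 12 = 3*√2 - 12 = -12 + 3*√2 ≈ -7.7574)
D(b) = 2*b*(-5 + b) (D(b) = 2*(b*(-5 + b)) = 2*b*(-5 + b))
(D(-2)*z)*(-22) = ((2*(-2)*(-5 - 2))*(-12 + 3*√2))*(-22) = ((2*(-2)*(-7))*(-12 + 3*√2))*(-22) = (28*(-12 + 3*√2))*(-22) = (-336 + 84*√2)*(-22) = 7392 - 1848*√2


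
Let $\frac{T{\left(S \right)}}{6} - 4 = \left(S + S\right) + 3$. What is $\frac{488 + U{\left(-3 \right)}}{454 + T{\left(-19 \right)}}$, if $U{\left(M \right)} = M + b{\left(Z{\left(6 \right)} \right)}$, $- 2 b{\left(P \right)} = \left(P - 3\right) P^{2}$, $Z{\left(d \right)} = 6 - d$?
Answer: $\frac{485}{268} \approx 1.8097$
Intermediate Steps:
$T{\left(S \right)} = 42 + 12 S$ ($T{\left(S \right)} = 24 + 6 \left(\left(S + S\right) + 3\right) = 24 + 6 \left(2 S + 3\right) = 24 + 6 \left(3 + 2 S\right) = 24 + \left(18 + 12 S\right) = 42 + 12 S$)
$b{\left(P \right)} = - \frac{P^{2} \left(-3 + P\right)}{2}$ ($b{\left(P \right)} = - \frac{\left(P - 3\right) P^{2}}{2} = - \frac{\left(-3 + P\right) P^{2}}{2} = - \frac{P^{2} \left(-3 + P\right)}{2}$)
$U{\left(M \right)} = M$ ($U{\left(M \right)} = M + \frac{\left(6 - 6\right)^{2} \left(3 - \left(6 - 6\right)\right)}{2} = M + \frac{0^{2} \left(3 - 0\right)}{2} = M + \frac{1}{2} \cdot 0 \left(3 + 0\right) = M + \frac{1}{2} \cdot 0 \cdot 3 = M + 0 = M$)
$\frac{488 + U{\left(-3 \right)}}{454 + T{\left(-19 \right)}} = \frac{488 - 3}{454 + \left(42 + 12 \left(-19\right)\right)} = \frac{485}{454 + \left(42 - 228\right)} = \frac{485}{454 - 186} = \frac{485}{268}$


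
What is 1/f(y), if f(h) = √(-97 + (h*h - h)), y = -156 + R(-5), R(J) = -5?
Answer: √25985/25985 ≈ 0.0062035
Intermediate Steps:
y = -161 (y = -156 - 5 = -161)
f(h) = √(-97 + h² - h) (f(h) = √(-97 + (h² - h)) = √(-97 + h² - h))
1/f(y) = 1/(√(-97 + (-161)² - 1*(-161))) = 1/(√(-97 + 25921 + 161)) = 1/(√25985) = √25985/25985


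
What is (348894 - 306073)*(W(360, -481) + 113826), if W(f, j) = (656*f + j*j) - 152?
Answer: 24887351095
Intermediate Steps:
W(f, j) = -152 + j**2 + 656*f (W(f, j) = (656*f + j**2) - 152 = (j**2 + 656*f) - 152 = -152 + j**2 + 656*f)
(348894 - 306073)*(W(360, -481) + 113826) = (348894 - 306073)*((-152 + (-481)**2 + 656*360) + 113826) = 42821*((-152 + 231361 + 236160) + 113826) = 42821*(467369 + 113826) = 42821*581195 = 24887351095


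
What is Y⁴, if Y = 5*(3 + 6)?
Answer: 4100625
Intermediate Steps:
Y = 45 (Y = 5*9 = 45)
Y⁴ = 45⁴ = 4100625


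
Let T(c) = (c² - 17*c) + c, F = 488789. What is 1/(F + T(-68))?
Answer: 1/494501 ≈ 2.0222e-6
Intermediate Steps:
T(c) = c² - 16*c
1/(F + T(-68)) = 1/(488789 - 68*(-16 - 68)) = 1/(488789 - 68*(-84)) = 1/(488789 + 5712) = 1/494501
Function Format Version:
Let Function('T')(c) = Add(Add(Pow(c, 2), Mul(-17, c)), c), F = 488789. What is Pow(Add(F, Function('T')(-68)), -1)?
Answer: Rational(1, 494501) ≈ 2.0222e-6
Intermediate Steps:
Function('T')(c) = Add(Pow(c, 2), Mul(-16, c))
Pow(Add(F, Function('T')(-68)), -1) = Pow(Add(488789, Mul(-68, Add(-16, -68))), -1) = Pow(Add(488789, Mul(-68, -84)), -1) = Pow(Add(488789, 5712), -1) = Pow(494501, -1) = Rational(1, 494501)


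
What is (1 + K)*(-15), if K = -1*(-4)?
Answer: -75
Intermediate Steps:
K = 4
(1 + K)*(-15) = (1 + 4)*(-15) = 5*(-15) = -75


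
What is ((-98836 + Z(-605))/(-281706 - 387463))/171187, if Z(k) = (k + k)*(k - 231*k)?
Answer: 168470336/114553033603 ≈ 0.0014707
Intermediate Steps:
Z(k) = -460*k² (Z(k) = (2*k)*(-230*k) = -460*k²)
((-98836 + Z(-605))/(-281706 - 387463))/171187 = ((-98836 - 460*(-605)²)/(-281706 - 387463))/171187 = ((-98836 - 460*366025)/(-669169))*(1/171187) = ((-98836 - 168371500)*(-1/669169))*(1/171187) = -168470336*(-1/669169)*(1/171187) = (168470336/669169)*(1/171187) = 168470336/114553033603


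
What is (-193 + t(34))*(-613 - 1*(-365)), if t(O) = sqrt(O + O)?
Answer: 47864 - 496*sqrt(17) ≈ 45819.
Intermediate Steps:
t(O) = sqrt(2)*sqrt(O) (t(O) = sqrt(2*O) = sqrt(2)*sqrt(O))
(-193 + t(34))*(-613 - 1*(-365)) = (-193 + sqrt(2)*sqrt(34))*(-613 - 1*(-365)) = (-193 + 2*sqrt(17))*(-613 + 365) = (-193 + 2*sqrt(17))*(-248) = 47864 - 496*sqrt(17)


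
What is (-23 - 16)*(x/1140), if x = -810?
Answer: 1053/38 ≈ 27.711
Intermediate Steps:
(-23 - 16)*(x/1140) = (-23 - 16)*(-810/1140) = -(-31590)/1140 = -39*(-27/38) = 1053/38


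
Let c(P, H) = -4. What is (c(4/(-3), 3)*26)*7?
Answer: -728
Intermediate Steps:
(c(4/(-3), 3)*26)*7 = -4*26*7 = -104*7 = -728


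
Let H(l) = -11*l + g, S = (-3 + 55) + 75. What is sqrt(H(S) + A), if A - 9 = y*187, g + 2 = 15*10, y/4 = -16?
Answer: 2*I*sqrt(3302) ≈ 114.93*I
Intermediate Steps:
y = -64 (y = 4*(-16) = -64)
g = 148 (g = -2 + 15*10 = -2 + 150 = 148)
S = 127 (S = 52 + 75 = 127)
A = -11959 (A = 9 - 64*187 = 9 - 11968 = -11959)
H(l) = 148 - 11*l (H(l) = -11*l + 148 = 148 - 11*l)
sqrt(H(S) + A) = sqrt((148 - 11*127) - 11959) = sqrt((148 - 1397) - 11959) = sqrt(-1249 - 11959) = sqrt(-13208) = 2*I*sqrt(3302)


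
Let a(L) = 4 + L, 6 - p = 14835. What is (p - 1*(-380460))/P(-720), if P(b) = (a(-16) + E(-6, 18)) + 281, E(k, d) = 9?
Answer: 365631/278 ≈ 1315.2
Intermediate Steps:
p = -14829 (p = 6 - 1*14835 = 6 - 14835 = -14829)
P(b) = 278 (P(b) = ((4 - 16) + 9) + 281 = (-12 + 9) + 281 = -3 + 281 = 278)
(p - 1*(-380460))/P(-720) = (-14829 - 1*(-380460))/278 = (-14829 + 380460)*(1/278) = 365631*(1/278) = 365631/278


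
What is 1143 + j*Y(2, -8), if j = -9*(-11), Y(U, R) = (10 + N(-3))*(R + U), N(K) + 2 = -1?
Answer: -3015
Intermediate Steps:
N(K) = -3 (N(K) = -2 - 1 = -3)
Y(U, R) = 7*R + 7*U (Y(U, R) = (10 - 3)*(R + U) = 7*(R + U) = 7*R + 7*U)
j = 99
1143 + j*Y(2, -8) = 1143 + 99*(7*(-8) + 7*2) = 1143 + 99*(-56 + 14) = 1143 + 99*(-42) = 1143 - 4158 = -3015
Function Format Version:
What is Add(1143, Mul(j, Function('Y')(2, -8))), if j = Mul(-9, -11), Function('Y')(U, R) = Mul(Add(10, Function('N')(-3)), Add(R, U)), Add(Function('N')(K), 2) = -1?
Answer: -3015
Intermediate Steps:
Function('N')(K) = -3 (Function('N')(K) = Add(-2, -1) = -3)
Function('Y')(U, R) = Add(Mul(7, R), Mul(7, U)) (Function('Y')(U, R) = Mul(Add(10, -3), Add(R, U)) = Mul(7, Add(R, U)) = Add(Mul(7, R), Mul(7, U)))
j = 99
Add(1143, Mul(j, Function('Y')(2, -8))) = Add(1143, Mul(99, Add(Mul(7, -8), Mul(7, 2)))) = Add(1143, Mul(99, Add(-56, 14))) = Add(1143, Mul(99, -42)) = Add(1143, -4158) = -3015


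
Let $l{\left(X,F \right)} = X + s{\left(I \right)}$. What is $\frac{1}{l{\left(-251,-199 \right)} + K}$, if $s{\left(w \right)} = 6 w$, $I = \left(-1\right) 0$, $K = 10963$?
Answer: $\frac{1}{10712} \approx 9.3353 \cdot 10^{-5}$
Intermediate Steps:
$I = 0$
$l{\left(X,F \right)} = X$ ($l{\left(X,F \right)} = X + 6 \cdot 0 = X + 0 = X$)
$\frac{1}{l{\left(-251,-199 \right)} + K} = \frac{1}{-251 + 10963} = \frac{1}{10712}$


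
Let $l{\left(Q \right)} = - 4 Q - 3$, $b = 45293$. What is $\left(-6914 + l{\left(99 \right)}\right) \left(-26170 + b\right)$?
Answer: $-139846499$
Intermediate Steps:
$l{\left(Q \right)} = -3 - 4 Q$
$\left(-6914 + l{\left(99 \right)}\right) \left(-26170 + b\right) = \left(-6914 - 399\right) \left(-26170 + 45293\right) = \left(-6914 - 399\right) 19123 = \left(-7313\right) 19123 = -139846499$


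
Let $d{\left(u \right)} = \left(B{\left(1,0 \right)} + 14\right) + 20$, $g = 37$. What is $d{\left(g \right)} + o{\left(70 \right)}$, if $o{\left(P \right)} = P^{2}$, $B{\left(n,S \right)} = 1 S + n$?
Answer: $4935$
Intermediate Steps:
$B{\left(n,S \right)} = S + n$
$d{\left(u \right)} = 35$ ($d{\left(u \right)} = \left(\left(0 + 1\right) + 14\right) + 20 = \left(1 + 14\right) + 20 = 15 + 20 = 35$)
$d{\left(g \right)} + o{\left(70 \right)} = 35 + 70^{2} = 35 + 4900 = 4935$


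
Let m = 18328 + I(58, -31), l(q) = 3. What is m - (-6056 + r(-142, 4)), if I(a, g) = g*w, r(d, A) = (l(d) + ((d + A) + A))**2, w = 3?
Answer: 7130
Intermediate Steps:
r(d, A) = (3 + d + 2*A)**2 (r(d, A) = (3 + ((d + A) + A))**2 = (3 + ((A + d) + A))**2 = (3 + (d + 2*A))**2 = (3 + d + 2*A)**2)
I(a, g) = 3*g (I(a, g) = g*3 = 3*g)
m = 18235 (m = 18328 + 3*(-31) = 18328 - 93 = 18235)
m - (-6056 + r(-142, 4)) = 18235 - (-6056 + (3 - 142 + 2*4)**2) = 18235 - (-6056 + (3 - 142 + 8)**2) = 18235 - (-6056 + (-131)**2) = 18235 - (-6056 + 17161) = 18235 - 1*11105 = 18235 - 11105 = 7130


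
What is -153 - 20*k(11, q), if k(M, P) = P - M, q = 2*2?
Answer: -13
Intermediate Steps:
q = 4
-153 - 20*k(11, q) = -153 - 20*(4 - 1*11) = -153 - 20*(4 - 11) = -153 - 20*(-7) = -153 + 140 = -13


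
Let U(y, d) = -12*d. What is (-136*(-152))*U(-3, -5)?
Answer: 1240320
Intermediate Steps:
(-136*(-152))*U(-3, -5) = (-136*(-152))*(-12*(-5)) = 20672*60 = 1240320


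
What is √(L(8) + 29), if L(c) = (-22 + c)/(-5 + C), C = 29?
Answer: √1023/6 ≈ 5.3307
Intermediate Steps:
L(c) = -11/12 + c/24 (L(c) = (-22 + c)/(-5 + 29) = (-22 + c)/24 = (-22 + c)*(1/24) = -11/12 + c/24)
√(L(8) + 29) = √((-11/12 + (1/24)*8) + 29) = √((-11/12 + ⅓) + 29) = √(-7/12 + 29) = √(341/12) = √1023/6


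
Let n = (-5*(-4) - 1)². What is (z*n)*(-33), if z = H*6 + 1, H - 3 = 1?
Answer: -297825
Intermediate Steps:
H = 4 (H = 3 + 1 = 4)
z = 25 (z = 4*6 + 1 = 24 + 1 = 25)
n = 361 (n = (20 - 1)² = 19² = 361)
(z*n)*(-33) = (25*361)*(-33) = 9025*(-33) = -297825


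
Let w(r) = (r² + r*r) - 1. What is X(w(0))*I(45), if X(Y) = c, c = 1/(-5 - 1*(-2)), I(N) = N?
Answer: -15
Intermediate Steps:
w(r) = -1 + 2*r² (w(r) = (r² + r²) - 1 = 2*r² - 1 = -1 + 2*r²)
c = -⅓ (c = 1/(-5 + 2) = 1/(-3) = -⅓ ≈ -0.33333)
X(Y) = -⅓
X(w(0))*I(45) = -⅓*45 = -15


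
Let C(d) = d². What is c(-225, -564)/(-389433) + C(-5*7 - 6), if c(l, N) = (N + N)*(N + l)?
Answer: 217915627/129811 ≈ 1678.7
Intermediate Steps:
c(l, N) = 2*N*(N + l) (c(l, N) = (2*N)*(N + l) = 2*N*(N + l))
c(-225, -564)/(-389433) + C(-5*7 - 6) = (2*(-564)*(-564 - 225))/(-389433) + (-5*7 - 6)² = (2*(-564)*(-789))*(-1/389433) + (-35 - 6)² = 889992*(-1/389433) + (-41)² = -296664/129811 + 1681 = 217915627/129811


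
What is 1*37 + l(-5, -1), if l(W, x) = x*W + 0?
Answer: 42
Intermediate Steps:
l(W, x) = W*x (l(W, x) = W*x + 0 = W*x)
1*37 + l(-5, -1) = 1*37 - 5*(-1) = 37 + 5 = 42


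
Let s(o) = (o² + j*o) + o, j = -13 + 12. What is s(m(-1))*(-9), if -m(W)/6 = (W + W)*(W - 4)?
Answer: -32400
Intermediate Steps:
j = -1
m(W) = -12*W*(-4 + W) (m(W) = -6*(W + W)*(W - 4) = -6*2*W*(-4 + W) = -12*W*(-4 + W))
s(o) = o² (s(o) = (o² - o) + o = o²)
s(m(-1))*(-9) = (12*(-1)*(4 - 1*(-1)))²*(-9) = (12*(-1)*(4 + 1))²*(-9) = (12*(-1)*5)²*(-9) = (-60)²*(-9) = 3600*(-9) = -32400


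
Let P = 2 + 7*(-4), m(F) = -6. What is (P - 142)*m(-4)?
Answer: 1008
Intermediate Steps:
P = -26 (P = 2 - 28 = -26)
(P - 142)*m(-4) = (-26 - 142)*(-6) = -168*(-6) = 1008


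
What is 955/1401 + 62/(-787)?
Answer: 664723/1102587 ≈ 0.60288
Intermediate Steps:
955/1401 + 62/(-787) = 955*(1/1401) + 62*(-1/787) = 955/1401 - 62/787 = 664723/1102587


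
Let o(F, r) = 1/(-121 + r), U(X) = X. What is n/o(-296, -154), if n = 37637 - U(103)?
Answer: -10321850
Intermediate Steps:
n = 37534 (n = 37637 - 1*103 = 37637 - 103 = 37534)
n/o(-296, -154) = 37534/(1/(-121 - 154)) = 37534/(1/(-275)) = 37534/(-1/275) = 37534*(-275) = -10321850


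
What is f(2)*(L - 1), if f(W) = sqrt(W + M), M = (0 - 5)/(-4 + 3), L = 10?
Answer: 9*sqrt(7) ≈ 23.812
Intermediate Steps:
M = 5 (M = -5/(-1) = -5*(-1) = 5)
f(W) = sqrt(5 + W) (f(W) = sqrt(W + 5) = sqrt(5 + W))
f(2)*(L - 1) = sqrt(5 + 2)*(10 - 1) = sqrt(7)*9 = 9*sqrt(7)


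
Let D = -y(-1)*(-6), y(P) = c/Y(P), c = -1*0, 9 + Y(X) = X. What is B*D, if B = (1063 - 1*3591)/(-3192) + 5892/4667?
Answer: 0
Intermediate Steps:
Y(X) = -9 + X
c = 0
y(P) = 0 (y(P) = 0/(-9 + P) = 0)
B = 3825680/1862133 (B = (1063 - 3591)*(-1/3192) + 5892*(1/4667) = -2528*(-1/3192) + 5892/4667 = 316/399 + 5892/4667 = 3825680/1862133 ≈ 2.0545)
D = 0 (D = -1*0*(-6) = 0*(-6) = 0)
B*D = (3825680/1862133)*0 = 0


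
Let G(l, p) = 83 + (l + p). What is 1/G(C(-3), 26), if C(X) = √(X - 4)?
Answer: 109/11888 - I*√7/11888 ≈ 0.0091689 - 0.00022256*I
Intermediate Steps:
C(X) = √(-4 + X)
G(l, p) = 83 + l + p
1/G(C(-3), 26) = 1/(83 + √(-4 - 3) + 26) = 1/(83 + √(-7) + 26) = 1/(83 + I*√7 + 26) = 1/(109 + I*√7)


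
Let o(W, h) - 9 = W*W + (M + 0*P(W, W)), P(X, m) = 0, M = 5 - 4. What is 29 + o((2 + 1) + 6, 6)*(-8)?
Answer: -699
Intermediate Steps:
M = 1
o(W, h) = 10 + W² (o(W, h) = 9 + (W*W + (1 + 0*0)) = 9 + (W² + (1 + 0)) = 9 + (W² + 1) = 9 + (1 + W²) = 10 + W²)
29 + o((2 + 1) + 6, 6)*(-8) = 29 + (10 + ((2 + 1) + 6)²)*(-8) = 29 + (10 + (3 + 6)²)*(-8) = 29 + (10 + 9²)*(-8) = 29 + (10 + 81)*(-8) = 29 + 91*(-8) = 29 - 728 = -699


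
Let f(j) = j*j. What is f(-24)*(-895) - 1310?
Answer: -516830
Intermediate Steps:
f(j) = j**2
f(-24)*(-895) - 1310 = (-24)**2*(-895) - 1310 = 576*(-895) - 1310 = -515520 - 1310 = -516830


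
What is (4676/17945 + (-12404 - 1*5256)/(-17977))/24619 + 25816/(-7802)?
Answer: -102514056660625828/30981828083503535 ≈ -3.3088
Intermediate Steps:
(4676/17945 + (-12404 - 1*5256)/(-17977))/24619 + 25816/(-7802) = (4676*(1/17945) + (-12404 - 5256)*(-1/17977))*(1/24619) + 25816*(-1/7802) = (4676/17945 - 17660*(-1/17977))*(1/24619) - 12908/3901 = (4676/17945 + 17660/17977)*(1/24619) - 12908/3901 = (400969152/322597265)*(1/24619) - 12908/3901 = 400969152/7942022067035 - 12908/3901 = -102514056660625828/30981828083503535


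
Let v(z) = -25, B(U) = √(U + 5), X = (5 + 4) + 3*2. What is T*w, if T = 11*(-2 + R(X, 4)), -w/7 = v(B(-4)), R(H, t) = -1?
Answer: -5775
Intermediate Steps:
X = 15 (X = 9 + 6 = 15)
B(U) = √(5 + U)
w = 175 (w = -7*(-25) = 175)
T = -33 (T = 11*(-2 - 1) = 11*(-3) = -33)
T*w = -33*175 = -5775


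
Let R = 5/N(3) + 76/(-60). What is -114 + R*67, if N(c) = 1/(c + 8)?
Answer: 52292/15 ≈ 3486.1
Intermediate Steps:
N(c) = 1/(8 + c)
R = 806/15 (R = 5/(1/(8 + 3)) + 76/(-60) = 5/(1/11) + 76*(-1/60) = 5/(1/11) - 19/15 = 5*11 - 19/15 = 55 - 19/15 = 806/15 ≈ 53.733)
-114 + R*67 = -114 + (806/15)*67 = -114 + 54002/15 = 52292/15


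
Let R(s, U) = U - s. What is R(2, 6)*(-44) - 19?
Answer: -195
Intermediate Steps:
R(2, 6)*(-44) - 19 = (6 - 1*2)*(-44) - 19 = (6 - 2)*(-44) - 19 = 4*(-44) - 19 = -176 - 19 = -195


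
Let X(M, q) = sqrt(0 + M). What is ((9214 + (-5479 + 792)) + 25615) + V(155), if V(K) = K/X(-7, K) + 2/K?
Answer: 4672012/155 - 155*I*sqrt(7)/7 ≈ 30142.0 - 58.584*I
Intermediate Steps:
X(M, q) = sqrt(M)
V(K) = 2/K - I*K*sqrt(7)/7 (V(K) = K/(sqrt(-7)) + 2/K = K/((I*sqrt(7))) + 2/K = K*(-I*sqrt(7)/7) + 2/K = -I*K*sqrt(7)/7 + 2/K = 2/K - I*K*sqrt(7)/7)
((9214 + (-5479 + 792)) + 25615) + V(155) = ((9214 + (-5479 + 792)) + 25615) + (2/155 - 1/7*I*155*sqrt(7)) = ((9214 - 4687) + 25615) + (2*(1/155) - 155*I*sqrt(7)/7) = (4527 + 25615) + (2/155 - 155*I*sqrt(7)/7) = 30142 + (2/155 - 155*I*sqrt(7)/7) = 4672012/155 - 155*I*sqrt(7)/7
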